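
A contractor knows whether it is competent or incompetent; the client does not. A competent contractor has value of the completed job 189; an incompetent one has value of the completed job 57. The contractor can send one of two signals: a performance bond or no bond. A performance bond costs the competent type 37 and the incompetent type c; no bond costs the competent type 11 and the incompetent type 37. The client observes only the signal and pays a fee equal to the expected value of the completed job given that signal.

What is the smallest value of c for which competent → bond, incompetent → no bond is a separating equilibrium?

169

Under separation: bond → competent (pays 189); no bond → incompetent (pays 57).
Competent: 189 − 37 = 152 ≥ 57 − 11 = 46. Holds regardless of c. ✓
Incompetent: 57 − 37 ≥ 189 − c, so c ≥ 189 − 20 = 169.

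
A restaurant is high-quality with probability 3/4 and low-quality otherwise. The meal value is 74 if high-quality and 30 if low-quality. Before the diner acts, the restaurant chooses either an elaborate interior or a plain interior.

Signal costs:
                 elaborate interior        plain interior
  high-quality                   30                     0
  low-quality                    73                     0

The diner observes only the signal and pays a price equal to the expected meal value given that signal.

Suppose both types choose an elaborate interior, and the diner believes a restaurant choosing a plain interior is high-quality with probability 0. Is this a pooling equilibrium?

No

At the pooled signal (elaborate interior) the diner holds the prior 3/4 and pays 3/4·74 + 1/4·30 = 63. Off-path (plain interior) belief 0 gives 0·74 + 1·30 = 30.
High-quality: elaborate interior gives 63 − 30 = 33; plain interior gives 30 − 0 = 30. Stays. ✓
Low-quality: elaborate interior gives 63 − 73 = -10; plain interior gives 30 − 0 = 30. Deviates. ✗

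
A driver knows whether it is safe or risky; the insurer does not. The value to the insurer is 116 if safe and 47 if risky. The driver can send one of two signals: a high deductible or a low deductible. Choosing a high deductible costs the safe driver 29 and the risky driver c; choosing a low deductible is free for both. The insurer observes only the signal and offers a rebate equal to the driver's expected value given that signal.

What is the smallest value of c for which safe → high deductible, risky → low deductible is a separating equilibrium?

Under separation: high deductible → safe (pays 116); low deductible → risky (pays 47).
Safe: 116 − 29 = 87 ≥ 47 − 0 = 47. Holds regardless of c. ✓
Risky: 47 − 0 ≥ 116 − c, so c ≥ 116 − 47 = 69.

69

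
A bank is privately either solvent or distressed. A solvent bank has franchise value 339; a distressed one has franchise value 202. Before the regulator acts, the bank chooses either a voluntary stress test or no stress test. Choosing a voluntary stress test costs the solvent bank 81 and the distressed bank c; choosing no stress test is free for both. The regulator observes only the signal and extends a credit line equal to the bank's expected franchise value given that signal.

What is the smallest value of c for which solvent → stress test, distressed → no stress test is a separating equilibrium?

Under separation: stress test → solvent (pays 339); no stress test → distressed (pays 202).
Solvent: 339 − 81 = 258 ≥ 202 − 0 = 202. Holds regardless of c. ✓
Distressed: 202 − 0 ≥ 339 − c, so c ≥ 339 − 202 = 137.

137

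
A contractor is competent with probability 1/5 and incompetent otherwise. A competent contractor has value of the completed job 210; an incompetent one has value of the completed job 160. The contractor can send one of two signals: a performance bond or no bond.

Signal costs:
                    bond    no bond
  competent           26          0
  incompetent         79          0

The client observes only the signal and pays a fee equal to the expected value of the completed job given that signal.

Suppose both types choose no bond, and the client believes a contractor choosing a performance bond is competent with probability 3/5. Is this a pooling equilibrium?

On the equilibrium path (no bond) the client holds the prior 1/5 and pays 1/5·210 + 4/5·160 = 170. Off-path (bond) belief 3/5 gives 3/5·210 + 2/5·160 = 190.
Competent: no bond gives 170 − 0 = 170; bond gives 190 − 26 = 164. Stays. ✓
Incompetent: no bond gives 170 − 0 = 170; bond gives 190 − 79 = 111. Stays. ✓
Beliefs are Bayes-consistent on-path and both types best-respond.

Yes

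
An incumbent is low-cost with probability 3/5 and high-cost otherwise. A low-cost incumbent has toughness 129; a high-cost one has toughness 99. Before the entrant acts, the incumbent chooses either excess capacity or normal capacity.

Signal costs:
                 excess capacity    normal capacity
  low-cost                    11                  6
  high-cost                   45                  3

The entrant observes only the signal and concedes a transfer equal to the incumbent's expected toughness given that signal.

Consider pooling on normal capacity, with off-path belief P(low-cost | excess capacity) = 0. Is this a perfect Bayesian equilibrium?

At the pooled signal (normal capacity) the entrant holds the prior 3/5 and pays 3/5·129 + 2/5·99 = 117. Off-path (excess capacity) belief 0 gives 0·129 + 1·99 = 99.
Low-cost: normal capacity gives 117 − 6 = 111; excess capacity gives 99 − 11 = 88. Stays. ✓
High-cost: normal capacity gives 117 − 3 = 114; excess capacity gives 99 − 45 = 54. Stays. ✓

Yes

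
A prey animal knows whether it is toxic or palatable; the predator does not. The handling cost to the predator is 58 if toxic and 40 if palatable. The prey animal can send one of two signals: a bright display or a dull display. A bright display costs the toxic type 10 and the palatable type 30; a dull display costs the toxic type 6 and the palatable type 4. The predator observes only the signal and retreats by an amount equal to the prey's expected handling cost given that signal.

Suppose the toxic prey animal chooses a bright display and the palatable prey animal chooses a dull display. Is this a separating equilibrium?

Under separation the predator infers type exactly: bright display → toxic (pays 58), dull display → palatable (pays 40).
Toxic: bright display gives 58 − 10 = 48; dull display gives 40 − 6 = 34. No deviation. ✓
Palatable: dull display gives 40 − 4 = 36; bright display gives 58 − 30 = 28. No deviation. ✓
Neither type gains from mimicking the other.

Yes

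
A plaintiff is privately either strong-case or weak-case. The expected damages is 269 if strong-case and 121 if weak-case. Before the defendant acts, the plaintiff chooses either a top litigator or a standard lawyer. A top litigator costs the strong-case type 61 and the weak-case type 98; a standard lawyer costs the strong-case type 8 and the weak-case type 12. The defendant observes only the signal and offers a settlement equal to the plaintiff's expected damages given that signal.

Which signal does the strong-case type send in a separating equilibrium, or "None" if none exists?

Try strong-case → top litigator, weak-case → standard lawyer:
  If types separate, top litigator earns payment 269 and standard lawyer earns 121.
  Strong-case: top litigator gives 269 − 61 = 208; standard lawyer gives 121 − 8 = 113. No deviation. ✓
  Weak-case: standard lawyer gives 121 − 12 = 109; top litigator gives 269 − 98 = 171. Would deviate. ✗
Try strong-case → standard lawyer, weak-case → top litigator:
  If types separate, standard lawyer earns payment 269 and top litigator earns 121.
  Strong-case: standard lawyer gives 269 − 8 = 261; top litigator gives 121 − 61 = 60. No deviation. ✓
  Weak-case: top litigator gives 121 − 98 = 23; standard lawyer gives 269 − 12 = 257. Would deviate. ✗
Neither assignment is incentive-compatible.

None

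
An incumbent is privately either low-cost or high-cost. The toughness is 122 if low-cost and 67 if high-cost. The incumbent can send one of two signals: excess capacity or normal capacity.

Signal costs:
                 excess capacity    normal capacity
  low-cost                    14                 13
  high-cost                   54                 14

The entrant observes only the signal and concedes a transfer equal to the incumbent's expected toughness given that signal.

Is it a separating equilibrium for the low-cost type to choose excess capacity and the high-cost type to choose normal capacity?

No

If types separate, excess capacity earns payment 122 and normal capacity earns 67.
Low-cost: excess capacity gives 122 − 14 = 108; normal capacity gives 67 − 13 = 54. No deviation. ✓
High-cost: normal capacity gives 67 − 14 = 53; excess capacity gives 122 − 54 = 68. Would deviate. ✗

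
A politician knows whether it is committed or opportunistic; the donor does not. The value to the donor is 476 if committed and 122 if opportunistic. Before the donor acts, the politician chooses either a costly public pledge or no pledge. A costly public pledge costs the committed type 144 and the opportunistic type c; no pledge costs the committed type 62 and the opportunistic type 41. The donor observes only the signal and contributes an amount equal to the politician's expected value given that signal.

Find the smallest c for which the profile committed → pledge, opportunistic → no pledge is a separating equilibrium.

395

Under separation: pledge → committed (pays 476); no pledge → opportunistic (pays 122).
Committed: 476 − 144 = 332 ≥ 122 − 62 = 60. Holds regardless of c. ✓
Opportunistic: 122 − 41 ≥ 476 − c, so c ≥ 476 − 81 = 395.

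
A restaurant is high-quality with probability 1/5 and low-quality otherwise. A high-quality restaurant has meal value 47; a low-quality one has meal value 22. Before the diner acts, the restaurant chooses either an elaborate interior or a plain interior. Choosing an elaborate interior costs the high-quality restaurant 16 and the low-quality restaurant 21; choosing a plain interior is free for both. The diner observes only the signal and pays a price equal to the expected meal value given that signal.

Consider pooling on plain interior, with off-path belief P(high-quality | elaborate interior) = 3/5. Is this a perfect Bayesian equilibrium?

Yes

At the pooled signal (plain interior) the diner holds the prior 1/5 and pays 1/5·47 + 4/5·22 = 27. Off-path (elaborate interior) belief 3/5 gives 3/5·47 + 2/5·22 = 37.
High-quality: plain interior gives 27 − 0 = 27; elaborate interior gives 37 − 16 = 21. Stays. ✓
Low-quality: plain interior gives 27 − 0 = 27; elaborate interior gives 37 − 21 = 16. Stays. ✓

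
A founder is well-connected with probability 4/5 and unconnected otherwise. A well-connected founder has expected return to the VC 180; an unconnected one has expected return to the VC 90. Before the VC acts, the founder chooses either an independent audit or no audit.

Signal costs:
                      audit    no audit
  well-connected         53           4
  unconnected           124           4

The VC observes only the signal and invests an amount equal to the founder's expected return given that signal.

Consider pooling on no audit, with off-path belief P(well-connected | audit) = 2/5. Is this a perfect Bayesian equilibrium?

At the pooled signal (no audit) the VC holds the prior 4/5 and pays 4/5·180 + 1/5·90 = 162. Off-path (audit) belief 2/5 gives 2/5·180 + 3/5·90 = 126.
Well-connected: no audit gives 162 − 4 = 158; audit gives 126 − 53 = 73. Stays. ✓
Unconnected: no audit gives 162 − 4 = 158; audit gives 126 − 124 = 2. Stays. ✓

Yes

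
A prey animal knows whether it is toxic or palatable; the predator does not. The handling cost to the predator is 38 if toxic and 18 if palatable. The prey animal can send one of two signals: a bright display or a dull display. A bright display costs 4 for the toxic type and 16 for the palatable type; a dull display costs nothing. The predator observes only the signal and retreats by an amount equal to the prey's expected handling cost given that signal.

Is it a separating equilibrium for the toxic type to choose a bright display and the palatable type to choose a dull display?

If types separate, bright display earns payment 38 and dull display earns 18.
Toxic: bright display gives 38 − 4 = 34; dull display gives 18 − 0 = 18. No deviation. ✓
Palatable: dull display gives 18 − 0 = 18; bright display gives 38 − 16 = 22. Would deviate. ✗

No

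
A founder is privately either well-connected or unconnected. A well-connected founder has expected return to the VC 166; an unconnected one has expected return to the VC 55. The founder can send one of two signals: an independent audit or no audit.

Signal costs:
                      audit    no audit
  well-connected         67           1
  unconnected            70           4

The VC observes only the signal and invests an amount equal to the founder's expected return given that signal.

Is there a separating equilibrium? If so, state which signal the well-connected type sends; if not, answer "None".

Try well-connected → audit, unconnected → no audit:
  Under separation the VC infers type exactly: audit → well-connected (pays 166), no audit → unconnected (pays 55).
  Well-connected: audit gives 166 − 67 = 99; no audit gives 55 − 1 = 54. No deviation. ✓
  Unconnected: no audit gives 55 − 4 = 51; audit gives 166 − 70 = 96. Would deviate. ✗
Try well-connected → no audit, unconnected → audit:
  Under separation the VC infers type exactly: no audit → well-connected (pays 166), audit → unconnected (pays 55).
  Well-connected: no audit gives 166 − 1 = 165; audit gives 55 − 67 = -12. No deviation. ✓
  Unconnected: audit gives 55 − 70 = -15; no audit gives 166 − 4 = 162. Would deviate. ✗
Neither assignment is incentive-compatible.

None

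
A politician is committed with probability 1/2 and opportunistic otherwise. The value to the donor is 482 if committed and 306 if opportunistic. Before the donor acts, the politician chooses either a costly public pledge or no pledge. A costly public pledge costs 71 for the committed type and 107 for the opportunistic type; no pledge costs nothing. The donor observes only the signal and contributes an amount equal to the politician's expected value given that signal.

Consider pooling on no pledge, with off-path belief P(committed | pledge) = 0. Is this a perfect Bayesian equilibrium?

Yes

At the pooled signal (no pledge) the donor holds the prior 1/2 and pays 1/2·482 + 1/2·306 = 394. Off-path (pledge) belief 0 gives 0·482 + 1·306 = 306.
Committed: no pledge gives 394 − 0 = 394; pledge gives 306 − 71 = 235. Stays. ✓
Opportunistic: no pledge gives 394 − 0 = 394; pledge gives 306 − 107 = 199. Stays. ✓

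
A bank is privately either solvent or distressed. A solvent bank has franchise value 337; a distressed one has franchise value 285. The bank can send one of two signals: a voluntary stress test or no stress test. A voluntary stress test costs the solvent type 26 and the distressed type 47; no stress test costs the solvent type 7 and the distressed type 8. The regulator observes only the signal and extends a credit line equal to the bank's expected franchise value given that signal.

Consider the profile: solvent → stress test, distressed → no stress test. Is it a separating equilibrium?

No

If types separate, stress test earns payment 337 and no stress test earns 285.
Solvent: stress test gives 337 − 26 = 311; no stress test gives 285 − 7 = 278. No deviation. ✓
Distressed: no stress test gives 285 − 8 = 277; stress test gives 337 − 47 = 290. Would deviate. ✗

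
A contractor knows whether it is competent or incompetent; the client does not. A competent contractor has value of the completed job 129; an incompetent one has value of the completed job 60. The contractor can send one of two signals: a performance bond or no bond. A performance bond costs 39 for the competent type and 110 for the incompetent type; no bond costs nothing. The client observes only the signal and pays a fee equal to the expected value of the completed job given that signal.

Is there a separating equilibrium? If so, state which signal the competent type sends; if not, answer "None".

Try competent → bond, incompetent → no bond:
  Under separation the client infers type exactly: bond → competent (pays 129), no bond → incompetent (pays 60).
  Competent: bond gives 129 − 39 = 90; no bond gives 60 − 0 = 60. No deviation. ✓
  Incompetent: no bond gives 60 − 0 = 60; bond gives 129 − 110 = 19. No deviation. ✓
Both hold — the competent type sends bond.

bond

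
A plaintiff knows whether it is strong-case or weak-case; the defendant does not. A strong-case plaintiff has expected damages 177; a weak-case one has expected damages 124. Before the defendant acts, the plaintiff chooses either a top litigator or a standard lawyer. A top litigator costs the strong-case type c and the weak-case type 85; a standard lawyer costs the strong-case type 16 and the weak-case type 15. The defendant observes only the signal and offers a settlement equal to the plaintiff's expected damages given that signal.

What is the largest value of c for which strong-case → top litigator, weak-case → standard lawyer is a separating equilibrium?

69

Under separation: top litigator → strong-case (pays 177); standard lawyer → weak-case (pays 124).
Weak-case: 124 − 15 = 109 ≥ 177 − 85 = 92. Holds regardless of c. ✓
Strong-case: 177 − c ≥ 124 − 16, so c ≤ 177 − 108 = 69.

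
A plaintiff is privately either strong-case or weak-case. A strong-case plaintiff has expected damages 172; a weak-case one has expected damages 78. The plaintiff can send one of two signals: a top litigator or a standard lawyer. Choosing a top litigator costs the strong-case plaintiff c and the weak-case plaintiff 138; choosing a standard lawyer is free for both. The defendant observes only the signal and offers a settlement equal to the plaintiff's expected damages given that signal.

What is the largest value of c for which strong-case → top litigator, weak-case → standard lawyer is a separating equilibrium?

94

Under separation: top litigator → strong-case (pays 172); standard lawyer → weak-case (pays 78).
Weak-case: 78 − 0 = 78 ≥ 172 − 138 = 34. Holds regardless of c. ✓
Strong-case: 172 − c ≥ 78 − 0, so c ≤ 172 − 78 = 94.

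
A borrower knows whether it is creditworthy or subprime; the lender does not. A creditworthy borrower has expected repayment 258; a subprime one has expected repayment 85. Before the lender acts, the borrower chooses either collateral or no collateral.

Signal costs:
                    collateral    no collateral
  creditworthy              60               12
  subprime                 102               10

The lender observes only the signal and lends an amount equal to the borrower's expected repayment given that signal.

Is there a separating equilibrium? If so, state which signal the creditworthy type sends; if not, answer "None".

None

Try creditworthy → collateral, subprime → no collateral:
  If types separate, collateral earns payment 258 and no collateral earns 85.
  Creditworthy: collateral gives 258 − 60 = 198; no collateral gives 85 − 12 = 73. No deviation. ✓
  Subprime: no collateral gives 85 − 10 = 75; collateral gives 258 − 102 = 156. Would deviate. ✗
Try creditworthy → no collateral, subprime → collateral:
  If types separate, no collateral earns payment 258 and collateral earns 85.
  Creditworthy: no collateral gives 258 − 12 = 246; collateral gives 85 − 60 = 25. No deviation. ✓
  Subprime: collateral gives 85 − 102 = -17; no collateral gives 258 − 10 = 248. Would deviate. ✗
Neither assignment is incentive-compatible.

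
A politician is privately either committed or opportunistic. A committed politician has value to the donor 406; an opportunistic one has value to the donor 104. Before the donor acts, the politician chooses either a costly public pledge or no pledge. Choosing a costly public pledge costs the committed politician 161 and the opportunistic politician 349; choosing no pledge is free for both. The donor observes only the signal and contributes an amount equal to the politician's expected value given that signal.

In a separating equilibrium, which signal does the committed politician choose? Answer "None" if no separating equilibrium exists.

pledge

Try committed → pledge, opportunistic → no pledge:
  Under separation the donor infers type exactly: pledge → committed (pays 406), no pledge → opportunistic (pays 104).
  Committed: pledge gives 406 − 161 = 245; no pledge gives 104 − 0 = 104. No deviation. ✓
  Opportunistic: no pledge gives 104 − 0 = 104; pledge gives 406 − 349 = 57. No deviation. ✓
Both hold — the committed type sends pledge.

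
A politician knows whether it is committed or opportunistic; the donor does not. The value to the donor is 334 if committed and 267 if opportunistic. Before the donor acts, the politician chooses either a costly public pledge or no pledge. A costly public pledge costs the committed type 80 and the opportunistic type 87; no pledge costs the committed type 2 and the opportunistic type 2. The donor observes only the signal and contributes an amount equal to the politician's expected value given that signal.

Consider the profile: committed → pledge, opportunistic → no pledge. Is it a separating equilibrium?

If types separate, pledge earns payment 334 and no pledge earns 267.
Committed: pledge gives 334 − 80 = 254; no pledge gives 267 − 2 = 265. Would deviate. ✗
Opportunistic: no pledge gives 267 − 2 = 265; pledge gives 334 − 87 = 247. No deviation. ✓

No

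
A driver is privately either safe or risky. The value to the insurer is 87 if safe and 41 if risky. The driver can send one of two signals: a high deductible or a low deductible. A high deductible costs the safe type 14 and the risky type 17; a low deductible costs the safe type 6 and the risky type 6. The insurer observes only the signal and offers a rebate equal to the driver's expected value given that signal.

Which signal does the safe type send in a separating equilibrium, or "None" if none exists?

None

Try safe → high deductible, risky → low deductible:
  If types separate, high deductible earns payment 87 and low deductible earns 41.
  Safe: high deductible gives 87 − 14 = 73; low deductible gives 41 − 6 = 35. No deviation. ✓
  Risky: low deductible gives 41 − 6 = 35; high deductible gives 87 − 17 = 70. Would deviate. ✗
Try safe → low deductible, risky → high deductible:
  If types separate, low deductible earns payment 87 and high deductible earns 41.
  Safe: low deductible gives 87 − 6 = 81; high deductible gives 41 − 14 = 27. No deviation. ✓
  Risky: high deductible gives 41 − 17 = 24; low deductible gives 87 − 6 = 81. Would deviate. ✗
Neither assignment is incentive-compatible.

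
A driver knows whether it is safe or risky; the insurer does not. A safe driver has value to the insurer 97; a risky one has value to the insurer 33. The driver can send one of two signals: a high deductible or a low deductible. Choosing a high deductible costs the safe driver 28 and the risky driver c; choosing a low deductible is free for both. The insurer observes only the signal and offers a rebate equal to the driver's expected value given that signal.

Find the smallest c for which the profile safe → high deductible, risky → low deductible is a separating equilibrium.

64

Under separation: high deductible → safe (pays 97); low deductible → risky (pays 33).
Safe: 97 − 28 = 69 ≥ 33 − 0 = 33. Holds regardless of c. ✓
Risky: 33 − 0 ≥ 97 − c, so c ≥ 97 − 33 = 64.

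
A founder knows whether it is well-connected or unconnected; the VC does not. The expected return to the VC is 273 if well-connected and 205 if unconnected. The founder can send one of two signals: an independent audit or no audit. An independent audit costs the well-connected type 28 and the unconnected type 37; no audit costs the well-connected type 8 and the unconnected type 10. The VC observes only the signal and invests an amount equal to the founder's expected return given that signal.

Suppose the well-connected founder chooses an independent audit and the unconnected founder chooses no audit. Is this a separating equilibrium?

No

If types separate, audit earns payment 273 and no audit earns 205.
Well-connected: audit gives 273 − 28 = 245; no audit gives 205 − 8 = 197. No deviation. ✓
Unconnected: no audit gives 205 − 10 = 195; audit gives 273 − 37 = 236. Would deviate. ✗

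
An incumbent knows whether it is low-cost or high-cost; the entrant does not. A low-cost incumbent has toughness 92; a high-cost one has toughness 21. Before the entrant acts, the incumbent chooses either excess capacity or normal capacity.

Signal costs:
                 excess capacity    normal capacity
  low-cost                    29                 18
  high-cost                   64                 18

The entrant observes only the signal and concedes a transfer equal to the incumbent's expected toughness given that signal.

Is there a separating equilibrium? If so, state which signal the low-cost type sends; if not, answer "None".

None

Try low-cost → excess capacity, high-cost → normal capacity:
  Under separation the entrant infers type exactly: excess capacity → low-cost (pays 92), normal capacity → high-cost (pays 21).
  Low-cost: excess capacity gives 92 − 29 = 63; normal capacity gives 21 − 18 = 3. No deviation. ✓
  High-cost: normal capacity gives 21 − 18 = 3; excess capacity gives 92 − 64 = 28. Would deviate. ✗
Try low-cost → normal capacity, high-cost → excess capacity:
  Under separation the entrant infers type exactly: normal capacity → low-cost (pays 92), excess capacity → high-cost (pays 21).
  Low-cost: normal capacity gives 92 − 18 = 74; excess capacity gives 21 − 29 = -8. No deviation. ✓
  High-cost: excess capacity gives 21 − 64 = -43; normal capacity gives 92 − 18 = 74. Would deviate. ✗
Neither assignment is incentive-compatible.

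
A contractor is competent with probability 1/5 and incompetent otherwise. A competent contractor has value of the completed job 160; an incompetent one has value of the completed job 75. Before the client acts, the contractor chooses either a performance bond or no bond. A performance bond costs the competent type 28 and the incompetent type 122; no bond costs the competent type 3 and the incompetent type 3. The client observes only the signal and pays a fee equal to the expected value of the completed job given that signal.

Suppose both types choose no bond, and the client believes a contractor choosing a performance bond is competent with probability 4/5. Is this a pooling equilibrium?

At the pooled signal (no bond) the client holds the prior 1/5 and pays 1/5·160 + 4/5·75 = 92. Off-path (bond) belief 4/5 gives 4/5·160 + 1/5·75 = 143.
Competent: no bond gives 92 − 3 = 89; bond gives 143 − 28 = 115. Deviates. ✗
Incompetent: no bond gives 92 − 3 = 89; bond gives 143 − 122 = 21. Stays. ✓

No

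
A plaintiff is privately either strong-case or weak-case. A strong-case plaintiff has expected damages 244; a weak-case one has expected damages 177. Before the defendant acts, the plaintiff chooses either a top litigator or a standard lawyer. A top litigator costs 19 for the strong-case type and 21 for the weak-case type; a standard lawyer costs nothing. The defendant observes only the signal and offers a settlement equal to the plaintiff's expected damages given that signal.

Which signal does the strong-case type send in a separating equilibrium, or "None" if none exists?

None

Try strong-case → top litigator, weak-case → standard lawyer:
  If types separate, top litigator earns payment 244 and standard lawyer earns 177.
  Strong-case: top litigator gives 244 − 19 = 225; standard lawyer gives 177 − 0 = 177. No deviation. ✓
  Weak-case: standard lawyer gives 177 − 0 = 177; top litigator gives 244 − 21 = 223. Would deviate. ✗
Try strong-case → standard lawyer, weak-case → top litigator:
  If types separate, standard lawyer earns payment 244 and top litigator earns 177.
  Strong-case: standard lawyer gives 244 − 0 = 244; top litigator gives 177 − 19 = 158. No deviation. ✓
  Weak-case: top litigator gives 177 − 21 = 156; standard lawyer gives 244 − 0 = 244. Would deviate. ✗
Neither assignment is incentive-compatible.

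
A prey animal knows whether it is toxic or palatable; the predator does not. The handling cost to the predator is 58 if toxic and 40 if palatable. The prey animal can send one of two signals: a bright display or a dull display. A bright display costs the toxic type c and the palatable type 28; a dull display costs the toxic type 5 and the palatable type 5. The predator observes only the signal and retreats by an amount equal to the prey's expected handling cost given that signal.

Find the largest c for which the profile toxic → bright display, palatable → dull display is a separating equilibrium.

23

Under separation: bright display → toxic (pays 58); dull display → palatable (pays 40).
Palatable: 40 − 5 = 35 ≥ 58 − 28 = 30. Holds regardless of c. ✓
Toxic: 58 − c ≥ 40 − 5, so c ≤ 58 − 35 = 23.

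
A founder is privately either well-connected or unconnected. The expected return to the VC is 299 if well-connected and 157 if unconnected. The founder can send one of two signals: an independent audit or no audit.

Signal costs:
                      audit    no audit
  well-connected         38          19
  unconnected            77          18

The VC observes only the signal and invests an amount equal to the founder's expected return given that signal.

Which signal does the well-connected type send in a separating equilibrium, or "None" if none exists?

None

Try well-connected → audit, unconnected → no audit:
  Under separation the VC infers type exactly: audit → well-connected (pays 299), no audit → unconnected (pays 157).
  Well-connected: audit gives 299 − 38 = 261; no audit gives 157 − 19 = 138. No deviation. ✓
  Unconnected: no audit gives 157 − 18 = 139; audit gives 299 − 77 = 222. Would deviate. ✗
Try well-connected → no audit, unconnected → audit:
  Under separation the VC infers type exactly: no audit → well-connected (pays 299), audit → unconnected (pays 157).
  Well-connected: no audit gives 299 − 19 = 280; audit gives 157 − 38 = 119. No deviation. ✓
  Unconnected: audit gives 157 − 77 = 80; no audit gives 299 − 18 = 281. Would deviate. ✗
Neither assignment is incentive-compatible.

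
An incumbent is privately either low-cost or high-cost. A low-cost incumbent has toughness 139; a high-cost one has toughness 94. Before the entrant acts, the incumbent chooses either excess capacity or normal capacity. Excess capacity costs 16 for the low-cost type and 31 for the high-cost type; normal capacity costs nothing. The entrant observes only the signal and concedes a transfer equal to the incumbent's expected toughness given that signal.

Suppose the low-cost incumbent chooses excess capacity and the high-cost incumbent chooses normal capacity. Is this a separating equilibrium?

No

If types separate, excess capacity earns payment 139 and normal capacity earns 94.
Low-cost: excess capacity gives 139 − 16 = 123; normal capacity gives 94 − 0 = 94. No deviation. ✓
High-cost: normal capacity gives 94 − 0 = 94; excess capacity gives 139 − 31 = 108. Would deviate. ✗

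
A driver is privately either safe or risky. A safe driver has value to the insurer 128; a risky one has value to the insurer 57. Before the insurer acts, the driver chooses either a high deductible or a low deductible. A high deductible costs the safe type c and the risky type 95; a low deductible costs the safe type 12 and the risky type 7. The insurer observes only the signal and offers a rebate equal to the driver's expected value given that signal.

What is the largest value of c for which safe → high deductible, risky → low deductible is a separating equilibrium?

83

Under separation: high deductible → safe (pays 128); low deductible → risky (pays 57).
Risky: 57 − 7 = 50 ≥ 128 − 95 = 33. Holds regardless of c. ✓
Safe: 128 − c ≥ 57 − 12, so c ≤ 128 − 45 = 83.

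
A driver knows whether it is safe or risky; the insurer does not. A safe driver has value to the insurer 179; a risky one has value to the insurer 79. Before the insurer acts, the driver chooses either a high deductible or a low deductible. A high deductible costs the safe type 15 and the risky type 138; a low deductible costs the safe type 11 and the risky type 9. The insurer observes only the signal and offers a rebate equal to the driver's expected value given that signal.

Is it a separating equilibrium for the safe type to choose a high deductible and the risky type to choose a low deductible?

Yes

If types separate, high deductible earns payment 179 and low deductible earns 79.
Safe: high deductible gives 179 − 15 = 164; low deductible gives 79 − 11 = 68. No deviation. ✓
Risky: low deductible gives 79 − 9 = 70; high deductible gives 179 − 138 = 41. No deviation. ✓
Neither type gains from mimicking the other.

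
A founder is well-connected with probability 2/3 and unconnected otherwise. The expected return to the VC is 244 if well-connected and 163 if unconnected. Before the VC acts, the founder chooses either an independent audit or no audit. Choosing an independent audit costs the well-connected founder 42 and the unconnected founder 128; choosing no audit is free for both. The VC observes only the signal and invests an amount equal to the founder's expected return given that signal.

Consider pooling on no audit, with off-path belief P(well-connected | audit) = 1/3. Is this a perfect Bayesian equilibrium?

Yes

At the pooled signal (no audit) the VC holds the prior 2/3 and pays 2/3·244 + 1/3·163 = 217. Off-path (audit) belief 1/3 gives 1/3·244 + 2/3·163 = 190.
Well-connected: no audit gives 217 − 0 = 217; audit gives 190 − 42 = 148. Stays. ✓
Unconnected: no audit gives 217 − 0 = 217; audit gives 190 − 128 = 62. Stays. ✓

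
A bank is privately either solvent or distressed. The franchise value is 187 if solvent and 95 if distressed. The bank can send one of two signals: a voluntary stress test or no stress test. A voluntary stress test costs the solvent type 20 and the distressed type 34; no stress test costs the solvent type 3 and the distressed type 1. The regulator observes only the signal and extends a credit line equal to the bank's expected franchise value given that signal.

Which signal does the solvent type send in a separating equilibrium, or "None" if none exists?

Try solvent → stress test, distressed → no stress test:
  If types separate, stress test earns payment 187 and no stress test earns 95.
  Solvent: stress test gives 187 − 20 = 167; no stress test gives 95 − 3 = 92. No deviation. ✓
  Distressed: no stress test gives 95 − 1 = 94; stress test gives 187 − 34 = 153. Would deviate. ✗
Try solvent → no stress test, distressed → stress test:
  If types separate, no stress test earns payment 187 and stress test earns 95.
  Solvent: no stress test gives 187 − 3 = 184; stress test gives 95 − 20 = 75. No deviation. ✓
  Distressed: stress test gives 95 − 34 = 61; no stress test gives 187 − 1 = 186. Would deviate. ✗
Neither assignment is incentive-compatible.

None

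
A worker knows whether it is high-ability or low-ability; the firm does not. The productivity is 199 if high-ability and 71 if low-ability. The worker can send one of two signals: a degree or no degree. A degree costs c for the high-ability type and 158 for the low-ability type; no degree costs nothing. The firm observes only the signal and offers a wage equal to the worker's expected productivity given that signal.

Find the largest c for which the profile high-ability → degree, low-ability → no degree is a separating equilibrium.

128

Under separation: degree → high-ability (pays 199); no degree → low-ability (pays 71).
Low-ability: 71 − 0 = 71 ≥ 199 − 158 = 41. Holds regardless of c. ✓
High-ability: 199 − c ≥ 71 − 0, so c ≤ 199 − 71 = 128.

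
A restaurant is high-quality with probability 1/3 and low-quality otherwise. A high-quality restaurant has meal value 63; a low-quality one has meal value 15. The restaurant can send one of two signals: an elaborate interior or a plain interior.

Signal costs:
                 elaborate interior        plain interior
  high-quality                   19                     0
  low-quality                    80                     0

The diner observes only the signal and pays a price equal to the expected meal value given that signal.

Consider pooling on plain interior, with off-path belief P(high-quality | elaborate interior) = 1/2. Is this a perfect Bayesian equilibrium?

Yes

At the pooled signal (plain interior) the diner holds the prior 1/3 and pays 1/3·63 + 2/3·15 = 31. Off-path (elaborate interior) belief 1/2 gives 1/2·63 + 1/2·15 = 39.
High-quality: plain interior gives 31 − 0 = 31; elaborate interior gives 39 − 19 = 20. Stays. ✓
Low-quality: plain interior gives 31 − 0 = 31; elaborate interior gives 39 − 80 = -41. Stays. ✓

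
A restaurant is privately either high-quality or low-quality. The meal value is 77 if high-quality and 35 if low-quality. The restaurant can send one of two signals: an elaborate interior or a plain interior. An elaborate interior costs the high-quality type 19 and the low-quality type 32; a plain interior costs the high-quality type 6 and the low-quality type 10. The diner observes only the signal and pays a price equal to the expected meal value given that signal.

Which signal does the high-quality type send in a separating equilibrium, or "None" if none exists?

None

Try high-quality → elaborate interior, low-quality → plain interior:
  Under separation the diner infers type exactly: elaborate interior → high-quality (pays 77), plain interior → low-quality (pays 35).
  High-quality: elaborate interior gives 77 − 19 = 58; plain interior gives 35 − 6 = 29. No deviation. ✓
  Low-quality: plain interior gives 35 − 10 = 25; elaborate interior gives 77 − 32 = 45. Would deviate. ✗
Try high-quality → plain interior, low-quality → elaborate interior:
  Under separation the diner infers type exactly: plain interior → high-quality (pays 77), elaborate interior → low-quality (pays 35).
  High-quality: plain interior gives 77 − 6 = 71; elaborate interior gives 35 − 19 = 16. No deviation. ✓
  Low-quality: elaborate interior gives 35 − 32 = 3; plain interior gives 77 − 10 = 67. Would deviate. ✗
Neither assignment is incentive-compatible.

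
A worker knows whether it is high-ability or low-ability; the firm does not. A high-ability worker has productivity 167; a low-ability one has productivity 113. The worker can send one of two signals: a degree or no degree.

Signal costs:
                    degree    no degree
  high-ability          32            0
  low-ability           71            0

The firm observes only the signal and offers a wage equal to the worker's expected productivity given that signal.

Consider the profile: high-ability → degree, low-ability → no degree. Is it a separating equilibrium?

If types separate, degree earns payment 167 and no degree earns 113.
High-ability: degree gives 167 − 32 = 135; no degree gives 113 − 0 = 113. No deviation. ✓
Low-ability: no degree gives 113 − 0 = 113; degree gives 167 − 71 = 96. No deviation. ✓
Both incentive constraints hold.

Yes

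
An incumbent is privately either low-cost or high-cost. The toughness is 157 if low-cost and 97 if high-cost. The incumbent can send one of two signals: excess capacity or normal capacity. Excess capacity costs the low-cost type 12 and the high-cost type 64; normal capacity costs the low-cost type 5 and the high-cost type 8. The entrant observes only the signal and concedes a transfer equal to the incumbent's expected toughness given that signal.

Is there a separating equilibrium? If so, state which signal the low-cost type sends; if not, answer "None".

None

Try low-cost → excess capacity, high-cost → normal capacity:
  Under separation the entrant infers type exactly: excess capacity → low-cost (pays 157), normal capacity → high-cost (pays 97).
  Low-cost: excess capacity gives 157 − 12 = 145; normal capacity gives 97 − 5 = 92. No deviation. ✓
  High-cost: normal capacity gives 97 − 8 = 89; excess capacity gives 157 − 64 = 93. Would deviate. ✗
Try low-cost → normal capacity, high-cost → excess capacity:
  Under separation the entrant infers type exactly: normal capacity → low-cost (pays 157), excess capacity → high-cost (pays 97).
  Low-cost: normal capacity gives 157 − 5 = 152; excess capacity gives 97 − 12 = 85. No deviation. ✓
  High-cost: excess capacity gives 97 − 64 = 33; normal capacity gives 157 − 8 = 149. Would deviate. ✗
Neither assignment is incentive-compatible.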